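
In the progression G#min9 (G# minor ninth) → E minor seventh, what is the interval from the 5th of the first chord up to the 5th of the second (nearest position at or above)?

The 5th of G#min9 (G# minor ninth) is D#; the 5th of E minor seventh is B.
D# up to B is 8 semitones, a half step narrower than a major sixth, so the interval is minor.

minor sixth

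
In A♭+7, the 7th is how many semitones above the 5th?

2

A♭+7: A♭–C–E–G♭.
E to G♭ is a diminished third: 2 semitones.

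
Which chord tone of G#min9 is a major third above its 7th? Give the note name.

G#m9 (G# minor ninth) is spelled G#–B–D#–F#–A#.
The 7th is F#. A major third above F# is A#.
A# is the chord's 9th.

A#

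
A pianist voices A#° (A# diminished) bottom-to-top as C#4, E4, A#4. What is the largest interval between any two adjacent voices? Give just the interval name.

Adjacent intervals: C#4→E4 = minor third; E4→A#4 = augmented fourth.
The largest is E4 to A#4, an augmented fourth (6 semitones).

augmented 4th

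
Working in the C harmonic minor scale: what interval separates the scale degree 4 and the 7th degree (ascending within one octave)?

Spelling the C harmonic minor scale: C D E♭ F G A♭ B.
That puts F below B.
From F to B: 6 semitones over a fourth = augmented.

augmented fourth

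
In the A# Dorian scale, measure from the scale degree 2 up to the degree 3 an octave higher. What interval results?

The scale runs A# B# C# D# E# F## G#.
Scale degree 2 = B#; 3rd scale degree (up an octave) = C#.
9 letter names make it a ninth; at 13 semitones (a half step narrower than major) the quality is minor.

minor 9th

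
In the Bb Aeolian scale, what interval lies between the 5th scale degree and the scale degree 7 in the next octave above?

The scale runs Bb C Db Eb F Gb Ab.
So we need the interval from F up to Ab.
From F to Ab: 15 semitones over a tenth = minor.

minor tenth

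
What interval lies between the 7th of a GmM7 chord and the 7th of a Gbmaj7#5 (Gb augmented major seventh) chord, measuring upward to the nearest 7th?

diminished octave

The 7th of GmM7 is F#; the 7th of Gbmaj7#5 (Gb augmented major seventh) is F.
F# up to F is 11 semitones, a half step narrower than a perfect octave, so the interval is diminished.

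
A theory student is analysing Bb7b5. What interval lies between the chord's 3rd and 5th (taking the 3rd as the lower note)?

d3

Bb7b5 (Bb dominant seventh flat five): Bb-D-Fb-Ab.
That puts D below Fb.
3 letter names make it a third; at 2 semitones (a whole step narrower than major) the quality is diminished.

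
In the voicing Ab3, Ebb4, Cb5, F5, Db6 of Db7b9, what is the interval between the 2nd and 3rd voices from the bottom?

major 6th

Those voices are Ebb4 and Cb5.
Ebb up to Cb spans 6 letter names and 9 semitones — a major sixth.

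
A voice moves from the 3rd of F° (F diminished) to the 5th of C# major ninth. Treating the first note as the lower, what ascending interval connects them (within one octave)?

augmented seventh

The 3rd of F° (F diminished) is Ab; the 5th of C# major ninth is G#.
7 letter names make it a seventh; at 12 semitones (a half step wider than major) the quality is augmented.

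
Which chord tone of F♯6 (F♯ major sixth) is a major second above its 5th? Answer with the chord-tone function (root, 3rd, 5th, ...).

6th

Spelling the chord: F♯ A♯ C♯ D♯.
The 5th is C♯. A major second above C♯ is D♯.
D♯ is the chord's 6th.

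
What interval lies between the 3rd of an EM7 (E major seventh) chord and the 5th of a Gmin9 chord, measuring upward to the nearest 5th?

d5

EM7 (E major seventh) has G♯ as its 3rd, and Gmin9 has D as its 5th.
G♯ up to D is 6 semitones, a half step narrower than a perfect fifth, so the interval is diminished.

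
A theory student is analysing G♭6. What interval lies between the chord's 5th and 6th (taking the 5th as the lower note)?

major second

G♭ major sixth is spelled G♭–B♭–D♭–E♭.
So we need the interval from D♭ up to E♭.
D♭ up to E♭ spans 2 letter names and 2 semitones — a major second.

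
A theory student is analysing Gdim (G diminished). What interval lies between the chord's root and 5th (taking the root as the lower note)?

Gdim is spelled G, B♭, D♭.
That puts G below D♭.
G up to D♭ is 6 semitones, a half step narrower than a perfect fifth, so the interval is diminished.

diminished fifth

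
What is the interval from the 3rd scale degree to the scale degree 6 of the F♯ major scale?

perfect 4th

F♯ major: F♯ G♯ A♯ B C♯ D♯ E♯.
The 3rd scale degree is A♯ and the 6th scale degree is D♯.
Counting 4 letters and 5 half steps from A♯ gives a perfect fourth.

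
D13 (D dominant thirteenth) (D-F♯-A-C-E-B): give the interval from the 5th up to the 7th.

5th = A; 7th = C.
From A to C: 3 semitones over a third = minor.

minor 3rd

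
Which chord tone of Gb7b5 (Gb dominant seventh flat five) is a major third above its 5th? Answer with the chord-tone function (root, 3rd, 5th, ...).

The chord tones of Gb dominant seventh flat five are Gb, Bb, Dbb, Fb.
The 5th is Dbb. A major third above Dbb is Fb.
Fb is the chord's 7th.

7th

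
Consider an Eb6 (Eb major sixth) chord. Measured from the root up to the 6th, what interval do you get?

Eb major sixth: Eb, G, Bb, C.
The root is Eb and the 6th is C.
Counting 6 letters and 9 half steps from Eb gives a major sixth.

M6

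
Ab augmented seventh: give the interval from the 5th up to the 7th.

Abaug7 is spelled Ab–C–E–Gb.
The 5th is E and the 7th is Gb.
3 letter names make it a third; at 2 semitones (a whole step narrower than major) the quality is diminished.

diminished third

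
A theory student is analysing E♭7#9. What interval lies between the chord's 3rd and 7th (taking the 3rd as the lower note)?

diminished fifth

Spelling the chord: E♭, G, B♭, D♭, F♯.
The 3rd is G and the 7th is D♭.
From G to D♭: 6 semitones over a fifth = diminished.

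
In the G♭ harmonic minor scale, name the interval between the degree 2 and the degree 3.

minor 2nd

G♭ harmonic minor: G♭ A♭ B𝄫 C♭ D♭ E𝄫 F.
That puts A♭ below B𝄫.
From A♭ to B𝄫: 1 semitone over a second = minor.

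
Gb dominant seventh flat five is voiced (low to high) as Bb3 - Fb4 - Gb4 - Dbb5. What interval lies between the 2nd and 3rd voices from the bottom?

major 2nd

Those voices are Fb4 and Gb4.
Fb up to Gb spans 2 letter names and 2 semitones — a major second.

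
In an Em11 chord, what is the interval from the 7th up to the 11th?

E minor eleventh is spelled E G B D F# A.
7th = D; 11th = A.
Counting 5 letters and 7 half steps from D gives a perfect fifth.

perfect fifth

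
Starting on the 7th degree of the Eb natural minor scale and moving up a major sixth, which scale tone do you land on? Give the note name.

The scale is Eb F Gb Ab Bb Cb Db.
The 7th degree is Db; a major sixth above that is Bb — scale degree 5.

Bb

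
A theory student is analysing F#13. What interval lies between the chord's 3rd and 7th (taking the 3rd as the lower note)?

d5

Spelling the chord: F# A# C# E G# D#.
That puts A# below E.
5 letter names make it a fifth; at 6 semitones (a half step narrower than perfect) the quality is diminished.
This 3–7 tritone is the characteristic tension at the heart of the dominant sound.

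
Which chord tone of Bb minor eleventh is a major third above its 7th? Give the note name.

C

Bbm11 (Bb minor eleventh): Bb–Db–F–Ab–C–Eb.
The 7th is Ab. A major third above Ab is C.
C is the chord's 9th.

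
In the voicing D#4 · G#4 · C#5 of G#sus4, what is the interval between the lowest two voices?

Those voices are D#4 and G#4.
D# up to G# spans 4 letter names and 5 semitones — a perfect fourth.

perfect fourth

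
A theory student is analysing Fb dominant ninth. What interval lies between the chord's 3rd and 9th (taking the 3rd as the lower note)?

Fb9: Fb-Ab-Cb-Ebb-Gb.
So we need the interval from Ab up to Gb.
7 letter names make it a seventh; at 10 semitones (a half step narrower than major) the quality is minor.

minor seventh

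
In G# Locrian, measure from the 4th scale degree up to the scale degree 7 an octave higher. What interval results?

P11

Spelling G# Locrian: G# A B C# D E F#.
So we need the interval from C# up to F#.
C# up to F# spans 11 letter names and 17 semitones — a perfect eleventh.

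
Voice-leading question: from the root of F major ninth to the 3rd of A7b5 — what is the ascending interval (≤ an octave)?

augmented 5th

The root of F major ninth is F; the 3rd of A7b5 is C#.
F up to C# is 8 semitones, a half step wider than a perfect fifth, so the interval is augmented.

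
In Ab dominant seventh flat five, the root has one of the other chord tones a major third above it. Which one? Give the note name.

The chord tones of Ab7b5 are Ab, C, Ebb, Gb.
The root is Ab. A major third above Ab is C.
C is the chord's 3rd.

C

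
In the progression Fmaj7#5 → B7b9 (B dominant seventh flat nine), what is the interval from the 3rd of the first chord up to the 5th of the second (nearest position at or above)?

major sixth

The 3rd of Fmaj7#5 is A; the 5th of B7b9 (B dominant seventh flat nine) is F#.
A up to F# spans 6 letter names and 9 semitones — a major sixth.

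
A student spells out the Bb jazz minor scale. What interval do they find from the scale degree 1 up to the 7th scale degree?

M7

Bb melodic minor: Bb C Db Eb F G A.
Scale degree 1 = Bb; degree 7 = A.
From Bb to A is 11 semitones, exactly the major seventh.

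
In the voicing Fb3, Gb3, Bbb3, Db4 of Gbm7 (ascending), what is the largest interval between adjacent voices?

M3

Adjacent intervals: Fb3→Gb3 = major second; Gb3→Bbb3 = minor third; Bbb3→Db4 = major third.
The largest is Bbb3 to Db4, a major third (4 semitones).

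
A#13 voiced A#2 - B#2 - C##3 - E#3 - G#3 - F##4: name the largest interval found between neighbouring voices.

Adjacent intervals: A#2→B#2 = major second; B#2→C##3 = major second; C##3→E#3 = minor third; E#3→G#3 = minor third; G#3→F##4 = major seventh.
The largest is G#3 to F##4, a major seventh (11 semitones).

major 7th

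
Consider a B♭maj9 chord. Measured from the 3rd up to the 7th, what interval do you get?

perfect fifth

B♭maj9 (B♭ major ninth): B♭-D-F-A-C.
So we need the interval from D up to A.
Counting 5 letters and 7 half steps from D gives a perfect fifth.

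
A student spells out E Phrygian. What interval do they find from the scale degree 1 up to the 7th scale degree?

minor seventh

E phrygian: E F G A B C D.
That puts E below D.
E up to D is 10 semitones, a half step narrower than a major seventh, so the interval is minor.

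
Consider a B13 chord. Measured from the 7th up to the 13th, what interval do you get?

The chord tones of B13 are B–D#–F#–A–C#–G#.
So we need the interval from A up to G#.
A up to G# spans 7 letter names and 11 semitones — a major seventh.

major 7th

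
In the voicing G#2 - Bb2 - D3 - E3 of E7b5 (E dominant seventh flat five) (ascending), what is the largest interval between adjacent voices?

major 3rd

Adjacent intervals: G#2→Bb2 = diminished third; Bb2→D3 = major third; D3→E3 = major second.
The largest is Bb2 to D3, a major third (4 semitones).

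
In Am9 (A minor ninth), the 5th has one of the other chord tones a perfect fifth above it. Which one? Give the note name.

The chord tones of Am9 are A-C-E-G-B.
The 5th is E. A perfect fifth above E is B.
B is the chord's 9th.

B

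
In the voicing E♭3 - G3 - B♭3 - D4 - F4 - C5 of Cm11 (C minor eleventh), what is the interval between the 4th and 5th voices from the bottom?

minor third

Those voices are D4 and F4.
3 letter names make it a third; at 3 semitones (a half step narrower than major) the quality is minor.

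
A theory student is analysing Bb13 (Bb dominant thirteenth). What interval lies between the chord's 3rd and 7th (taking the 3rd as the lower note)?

The chord tones of Bb13 (Bb dominant thirteenth) are Bb, D, F, Ab, C, G.
3rd = D; 7th = Ab.
D up to Ab is 6 semitones, a half step narrower than a perfect fifth, so the interval is diminished.
That tritone between 3rd and 7th is what gives the dominant seventh its pull toward resolution.

diminished 5th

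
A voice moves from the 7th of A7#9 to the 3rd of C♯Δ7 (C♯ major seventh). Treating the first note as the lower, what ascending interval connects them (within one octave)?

A7#9 has G as its 7th, and C♯Δ7 (C♯ major seventh) has E♯ as its 3rd.
From G to E♯: 10 semitones over a sixth = augmented.

augmented sixth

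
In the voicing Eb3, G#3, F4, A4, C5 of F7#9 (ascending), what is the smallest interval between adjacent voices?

Adjacent intervals: Eb3→G#3 = augmented third; G#3→F4 = diminished seventh; F4→A4 = major third; A4→C5 = minor third.
The smallest is A4 to C5, a minor third (3 semitones).

m3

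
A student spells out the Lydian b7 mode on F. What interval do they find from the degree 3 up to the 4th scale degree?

The scale runs F G A B C D Eb.
So we need the interval from A up to B.
A up to B spans 2 letter names and 2 semitones — a major second.

major second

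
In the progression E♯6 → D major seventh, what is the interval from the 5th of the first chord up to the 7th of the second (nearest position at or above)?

minor second

E♯6 has B♯ as its 5th, and D major seventh has C♯ as its 7th.
2 letter names make it a second; at 1 semitone (a half step narrower than major) the quality is minor.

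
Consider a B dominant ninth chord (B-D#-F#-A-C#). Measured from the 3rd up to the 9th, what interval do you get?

minor seventh

So we need the interval from D# up to C#.
From D# to C#: 10 semitones over a seventh = minor.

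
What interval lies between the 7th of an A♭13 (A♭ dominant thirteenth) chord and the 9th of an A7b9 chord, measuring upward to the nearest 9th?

major third

The 7th of A♭13 (A♭ dominant thirteenth) is G♭; the 9th of A7b9 is B♭.
G♭ up to B♭ spans 3 letter names and 4 semitones — a major third.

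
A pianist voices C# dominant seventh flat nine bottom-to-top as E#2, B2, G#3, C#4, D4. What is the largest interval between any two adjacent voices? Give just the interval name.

M6

Adjacent intervals: E#2→B2 = diminished fifth; B2→G#3 = major sixth; G#3→C#4 = perfect fourth; C#4→D4 = minor second.
The largest is B2 to G#3, a major sixth (9 semitones).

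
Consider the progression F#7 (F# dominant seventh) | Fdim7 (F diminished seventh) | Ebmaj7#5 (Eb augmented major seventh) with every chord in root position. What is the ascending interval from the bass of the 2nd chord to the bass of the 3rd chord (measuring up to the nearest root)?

The roots are F and Eb.
F up to Eb is 10 semitones, a half step narrower than a major seventh, so the interval is minor.

m7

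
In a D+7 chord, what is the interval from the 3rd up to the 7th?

D+7: D F♯ A♯ C.
So we need the interval from F♯ up to C.
From F♯ to C: 6 semitones over a fifth = diminished.
That tritone between 3rd and 7th is what gives the dominant seventh its pull toward resolution.

diminished fifth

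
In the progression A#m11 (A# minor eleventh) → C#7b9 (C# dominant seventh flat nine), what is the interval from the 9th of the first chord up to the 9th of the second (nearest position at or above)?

The 9th of A#m11 (A# minor eleventh) is B#; the 9th of C#7b9 (C# dominant seventh flat nine) is D.
From B# to D: 2 semitones over a third = diminished.

d3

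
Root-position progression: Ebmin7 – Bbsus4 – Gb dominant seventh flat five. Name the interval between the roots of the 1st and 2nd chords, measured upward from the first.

The roots are Eb and Bb.
Eb up to Bb spans 5 letter names and 7 semitones — a perfect fifth.

perfect 5th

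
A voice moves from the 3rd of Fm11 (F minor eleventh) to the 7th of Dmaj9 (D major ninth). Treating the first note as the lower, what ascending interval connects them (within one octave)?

The 3rd of Fm11 (F minor eleventh) is Ab; the 7th of Dmaj9 (D major ninth) is C#.
From Ab to C#: 5 semitones over a third = augmented.

augmented 3rd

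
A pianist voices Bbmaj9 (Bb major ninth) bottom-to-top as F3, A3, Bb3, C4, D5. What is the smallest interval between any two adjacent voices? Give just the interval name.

Adjacent intervals: F3→A3 = major third; A3→Bb3 = minor second; Bb3→C4 = major second; C4→D5 = major ninth.
The smallest is A3 to Bb3, a minor second (1 semitone).

minor second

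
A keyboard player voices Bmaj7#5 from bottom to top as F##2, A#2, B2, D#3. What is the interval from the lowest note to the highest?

minor sixth

The outer voices are F##2 and D#3.
From F## to D#: 8 semitones over a sixth = minor.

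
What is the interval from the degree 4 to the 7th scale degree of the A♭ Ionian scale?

augmented fourth

The scale runs A♭ B♭ C D♭ E♭ F G.
The degree 4 is D♭ and the 7th degree is G.
D♭ up to G is 6 semitones, a half step wider than a perfect fourth, so the interval is augmented.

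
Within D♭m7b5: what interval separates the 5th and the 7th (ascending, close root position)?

M3

D♭ half-diminished seventh: D♭-F♭-A𝄫-C♭.
5th = A𝄫; 7th = C♭.
From A𝄫 to C♭ is 4 semitones, exactly the major third.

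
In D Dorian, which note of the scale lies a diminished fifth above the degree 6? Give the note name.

The scale is D E F G A B C.
The degree 6 is B; a diminished fifth above that is F — scale degree 3.

F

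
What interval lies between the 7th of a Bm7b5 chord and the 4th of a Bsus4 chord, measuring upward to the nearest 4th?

Bm7b5 has A as its 7th, and Bsus4 has E as its 4th.
A up to E spans 5 letter names and 7 semitones — a perfect fifth.

perfect fifth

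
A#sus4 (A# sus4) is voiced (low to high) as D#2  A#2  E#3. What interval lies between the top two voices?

perfect 5th

Those voices are A#2 and E#3.
Counting 5 letters and 7 half steps from A# gives a perfect fifth.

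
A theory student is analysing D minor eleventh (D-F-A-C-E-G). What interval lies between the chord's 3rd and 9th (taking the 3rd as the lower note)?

major seventh

3rd = F; 9th = E.
F up to E spans 7 letter names and 11 semitones — a major seventh.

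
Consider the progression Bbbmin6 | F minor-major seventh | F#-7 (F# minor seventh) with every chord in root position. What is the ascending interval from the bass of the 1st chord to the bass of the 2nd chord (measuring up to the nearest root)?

augmented 5th

The roots are Bbb and F.
From Bbb to F: 8 semitones over a fifth = augmented.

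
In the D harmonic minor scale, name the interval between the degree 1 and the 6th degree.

m6

The scale runs D E F G A B♭ C♯.
Degree 1 = D; degree 6 = B♭.
From D to B♭: 8 semitones over a sixth = minor.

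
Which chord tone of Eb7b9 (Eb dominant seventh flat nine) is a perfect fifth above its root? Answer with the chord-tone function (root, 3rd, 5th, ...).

5th

Eb dominant seventh flat nine is spelled Eb–G–Bb–Db–Fb.
The root is Eb. A perfect fifth above Eb is Bb.
Bb is the chord's 5th.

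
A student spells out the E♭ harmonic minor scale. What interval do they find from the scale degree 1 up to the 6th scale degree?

Spelling the E♭ harmonic minor scale: E♭ F G♭ A♭ B♭ C♭ D.
That puts E♭ below C♭.
E♭ up to C♭ is 8 semitones, a half step narrower than a major sixth, so the interval is minor.

minor 6th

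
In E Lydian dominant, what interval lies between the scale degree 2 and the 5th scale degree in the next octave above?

perfect 11th

Spelling E Lydian dominant: E F♯ G♯ A♯ B C♯ D.
Scale degree 2 = F♯; degree 5 (up an octave) = B.
Counting 11 letters and 17 half steps from F♯ gives a perfect eleventh.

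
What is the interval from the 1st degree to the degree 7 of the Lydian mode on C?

major seventh

The scale runs C D E F♯ G A B.
The 1st degree is C and the 7th scale degree is B.
Counting 7 letters and 11 half steps from C gives a major seventh.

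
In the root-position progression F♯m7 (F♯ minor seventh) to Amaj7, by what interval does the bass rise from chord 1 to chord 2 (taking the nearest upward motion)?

The roots are F♯ and A.
From F♯ to A: 3 semitones over a third = minor.

minor third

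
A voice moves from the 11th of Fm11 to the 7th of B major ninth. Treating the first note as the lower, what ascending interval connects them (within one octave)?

The 11th of Fm11 is Bb; the 7th of B major ninth is A#.
Bb up to A# is 12 semitones, a half step wider than a major seventh, so the interval is augmented.

augmented 7th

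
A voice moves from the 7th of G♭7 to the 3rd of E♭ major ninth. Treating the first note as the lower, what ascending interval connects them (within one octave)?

G♭7 has F♭ as its 7th, and E♭ major ninth has G as its 3rd.
F♭ up to G is 3 semitones, a half step wider than a major second, so the interval is augmented.

A2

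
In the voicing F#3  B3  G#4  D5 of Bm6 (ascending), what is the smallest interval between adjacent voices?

P4

Adjacent intervals: F#3→B3 = perfect fourth; B3→G#4 = major sixth; G#4→D5 = diminished fifth.
The smallest is F#3 to B3, a perfect fourth (5 semitones).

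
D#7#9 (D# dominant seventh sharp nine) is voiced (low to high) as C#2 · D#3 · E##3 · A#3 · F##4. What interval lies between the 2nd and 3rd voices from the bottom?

augmented second

Those voices are D#3 and E##3.
2 letter names make it a second; at 3 semitones (a half step wider than major) the quality is augmented.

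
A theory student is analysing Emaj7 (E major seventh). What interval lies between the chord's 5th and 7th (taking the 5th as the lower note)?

major 3rd

Emaj7 (E major seventh): E–G♯–B–D♯.
So we need the interval from B up to D♯.
Counting 3 letters and 4 half steps from B gives a major third.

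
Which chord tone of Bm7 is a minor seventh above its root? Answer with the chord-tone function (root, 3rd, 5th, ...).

7th

B-7: B, D, F♯, A.
The root is B. A minor seventh above B is A.
A is the chord's 7th.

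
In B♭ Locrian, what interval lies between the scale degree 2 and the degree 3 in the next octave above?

The scale runs B♭ C♭ D♭ E♭ F♭ G♭ A♭.
The scale degree 2 is C♭ and the degree 3 (up an octave) is D♭.
C♭ up to D♭ spans 9 letter names and 14 semitones — a major ninth.

major ninth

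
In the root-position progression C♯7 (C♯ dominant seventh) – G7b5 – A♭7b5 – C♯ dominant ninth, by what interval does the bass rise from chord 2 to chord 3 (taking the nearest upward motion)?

The roots are G and A♭.
G up to A♭ is 1 semitone, a half step narrower than a major second, so the interval is minor.

minor second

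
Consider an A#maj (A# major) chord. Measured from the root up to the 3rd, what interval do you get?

A# major: A#, C##, E#.
That puts A# below C##.
Counting 3 letters and 4 half steps from A# gives a major third.

M3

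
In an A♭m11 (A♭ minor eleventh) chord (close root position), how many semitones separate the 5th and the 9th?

7

The chord tones of A♭m11 are A♭, C♭, E♭, G♭, B♭, D♭.
E♭ to B♭ is a perfect fifth: 7 semitones.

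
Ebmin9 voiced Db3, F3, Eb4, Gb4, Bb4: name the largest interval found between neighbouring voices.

Adjacent intervals: Db3→F3 = major third; F3→Eb4 = minor seventh; Eb4→Gb4 = minor third; Gb4→Bb4 = major third.
The largest is F3 to Eb4, a minor seventh (10 semitones).

minor seventh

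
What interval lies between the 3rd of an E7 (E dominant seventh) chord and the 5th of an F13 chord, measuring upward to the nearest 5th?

diminished 4th

The 3rd of E7 (E dominant seventh) is G#; the 5th of F13 is C.
G# up to C is 4 semitones, a half step narrower than a perfect fourth, so the interval is diminished.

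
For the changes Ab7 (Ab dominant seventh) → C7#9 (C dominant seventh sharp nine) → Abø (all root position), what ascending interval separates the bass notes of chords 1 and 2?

M3

The roots are Ab and C.
From Ab to C is 4 semitones, exactly the major third.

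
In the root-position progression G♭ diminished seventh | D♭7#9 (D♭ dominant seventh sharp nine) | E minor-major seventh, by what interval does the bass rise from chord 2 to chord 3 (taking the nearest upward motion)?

The roots are D♭ and E.
2 letter names make it a second; at 3 semitones (a half step wider than major) the quality is augmented.

augmented second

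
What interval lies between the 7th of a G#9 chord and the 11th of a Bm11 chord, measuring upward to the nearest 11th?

G#9 has F# as its 7th, and Bm11 has E as its 11th.
From F# to E: 10 semitones over a seventh = minor.

minor seventh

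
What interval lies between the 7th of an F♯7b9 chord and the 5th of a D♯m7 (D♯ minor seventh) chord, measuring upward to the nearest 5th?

augmented fourth

The 7th of F♯7b9 is E; the 5th of D♯m7 (D♯ minor seventh) is A♯.
E up to A♯ is 6 semitones, a half step wider than a perfect fourth, so the interval is augmented.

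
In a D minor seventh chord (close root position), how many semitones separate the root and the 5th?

7

Spelling the chord: D–F–A–C.
D to A is a perfect fifth: 7 semitones.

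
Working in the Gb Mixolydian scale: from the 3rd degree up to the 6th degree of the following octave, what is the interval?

Spelling the Gb Mixolydian scale: Gb Ab Bb Cb Db Eb Fb.
So we need the interval from Bb up to Eb.
Counting 11 letters and 17 half steps from Bb gives a perfect eleventh.

perfect eleventh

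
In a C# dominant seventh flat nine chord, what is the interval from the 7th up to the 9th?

minor third

The chord tones of C# dominant seventh flat nine are C# E# G# B D.
The 7th is B and the 9th is D.
From B to D: 3 semitones over a third = minor.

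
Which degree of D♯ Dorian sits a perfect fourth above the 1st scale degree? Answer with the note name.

The scale is D♯ E♯ F♯ G♯ A♯ B♯ C♯.
The 1st scale degree is D♯; a perfect fourth above that is G♯ — scale degree 4.

G#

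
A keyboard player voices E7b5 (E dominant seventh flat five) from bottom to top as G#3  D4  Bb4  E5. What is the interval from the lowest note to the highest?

The outer voices are G#3 and E5.
13 letter names make it a thirteenth; at 20 semitones (a half step narrower than major) the quality is minor.

minor thirteenth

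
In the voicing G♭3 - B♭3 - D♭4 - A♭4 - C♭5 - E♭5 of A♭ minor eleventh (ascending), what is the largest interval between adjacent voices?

Adjacent intervals: G♭3→B♭3 = major third; B♭3→D♭4 = minor third; D♭4→A♭4 = perfect fifth; A♭4→C♭5 = minor third; C♭5→E♭5 = major third.
The largest is D♭4 to A♭4, a perfect fifth (7 semitones).

P5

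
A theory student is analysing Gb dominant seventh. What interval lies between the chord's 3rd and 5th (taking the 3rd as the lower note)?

minor third

Gb7 is spelled Gb Bb Db Fb.
So we need the interval from Bb up to Db.
From Bb to Db: 3 semitones over a third = minor.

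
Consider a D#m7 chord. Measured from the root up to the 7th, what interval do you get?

minor seventh

Spelling the chord: D#, F#, A#, C#.
That puts D# below C#.
From D# to C#: 10 semitones over a seventh = minor.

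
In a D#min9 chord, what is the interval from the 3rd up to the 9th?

major 7th

The chord tones of D#min9 (D# minor ninth) are D#, F#, A#, C#, E#.
That puts F# below E#.
F# up to E# spans 7 letter names and 11 semitones — a major seventh.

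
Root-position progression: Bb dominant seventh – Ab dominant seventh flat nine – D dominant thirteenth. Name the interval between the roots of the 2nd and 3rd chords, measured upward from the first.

augmented fourth

The roots are Ab and D.
4 letter names make it a fourth; at 6 semitones (a half step wider than perfect) the quality is augmented.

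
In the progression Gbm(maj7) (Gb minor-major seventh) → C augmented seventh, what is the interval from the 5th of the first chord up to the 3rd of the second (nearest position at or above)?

A2

Gbm(maj7) (Gb minor-major seventh) has Db as its 5th, and C augmented seventh has E as its 3rd.
2 letter names make it a second; at 3 semitones (a half step wider than major) the quality is augmented.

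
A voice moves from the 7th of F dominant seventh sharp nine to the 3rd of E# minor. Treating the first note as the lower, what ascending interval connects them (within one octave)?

The 7th of F dominant seventh sharp nine is Eb; the 3rd of E# minor is G#.
Eb up to G# is 5 semitones, a half step wider than a major third, so the interval is augmented.

A3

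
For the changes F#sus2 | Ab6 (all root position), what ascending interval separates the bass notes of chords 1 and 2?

The roots are F# and Ab.
F# up to Ab is 2 semitones, a whole step narrower than a major third, so the interval is diminished.

diminished 3rd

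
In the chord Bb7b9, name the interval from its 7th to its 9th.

minor 3rd

Bb dominant seventh flat nine: Bb D F Ab Cb.
7th = Ab; 9th = Cb.
Ab up to Cb is 3 semitones, a half step narrower than a major third, so the interval is minor.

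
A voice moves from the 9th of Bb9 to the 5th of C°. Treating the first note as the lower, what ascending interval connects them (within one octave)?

diminished 5th

The 9th of Bb9 is C; the 5th of C° is Gb.
From C to Gb: 6 semitones over a fifth = diminished.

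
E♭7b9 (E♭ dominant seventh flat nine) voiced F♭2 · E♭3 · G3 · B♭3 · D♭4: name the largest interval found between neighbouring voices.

Adjacent intervals: F♭2→E♭3 = major seventh; E♭3→G3 = major third; G3→B♭3 = minor third; B♭3→D♭4 = minor third.
The largest is F♭2 to E♭3, a major seventh (11 semitones).

major seventh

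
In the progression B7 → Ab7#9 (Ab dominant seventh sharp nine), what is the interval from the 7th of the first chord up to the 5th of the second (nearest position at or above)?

d5

B7 has A as its 7th, and Ab7#9 (Ab dominant seventh sharp nine) has Eb as its 5th.
A up to Eb is 6 semitones, a half step narrower than a perfect fifth, so the interval is diminished.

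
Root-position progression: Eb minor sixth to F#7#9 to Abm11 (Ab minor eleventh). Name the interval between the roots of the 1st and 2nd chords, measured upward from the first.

augmented second

The roots are Eb and F#.
2 letter names make it a second; at 3 semitones (a half step wider than major) the quality is augmented.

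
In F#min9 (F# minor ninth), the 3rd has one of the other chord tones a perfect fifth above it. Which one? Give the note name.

E

The chord tones of F# minor ninth are F#, A, C#, E, G#.
The 3rd is A. A perfect fifth above A is E.
E is the chord's 7th.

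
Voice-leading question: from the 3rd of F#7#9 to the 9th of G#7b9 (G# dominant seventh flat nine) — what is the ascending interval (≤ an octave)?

diminished 8th

The 3rd of F#7#9 is A#; the 9th of G#7b9 (G# dominant seventh flat nine) is A.
8 letter names make it an octave; at 11 semitones (a half step narrower than perfect) the quality is diminished.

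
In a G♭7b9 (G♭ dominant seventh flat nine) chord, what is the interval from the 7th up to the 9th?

The chord tones of G♭7b9 (G♭ dominant seventh flat nine) are G♭ B♭ D♭ F♭ A𝄫.
That puts F♭ below A𝄫.
From F♭ to A𝄫: 3 semitones over a third = minor.

minor third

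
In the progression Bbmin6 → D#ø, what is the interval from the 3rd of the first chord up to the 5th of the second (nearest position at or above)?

A5

The 3rd of Bbmin6 is Db; the 5th of D#ø is A.
5 letter names make it a fifth; at 8 semitones (a half step wider than perfect) the quality is augmented.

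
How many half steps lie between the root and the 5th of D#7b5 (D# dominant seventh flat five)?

The chord tones of D#7b5 (D# dominant seventh flat five) are D#, F##, A, C#.
D# to A is a diminished fifth: 6 semitones.

6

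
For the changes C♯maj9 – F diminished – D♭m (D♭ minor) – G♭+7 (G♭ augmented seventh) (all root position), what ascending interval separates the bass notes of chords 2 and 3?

minor 6th

The roots are F and D♭.
From F to D♭: 8 semitones over a sixth = minor.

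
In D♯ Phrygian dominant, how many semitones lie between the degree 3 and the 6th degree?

4

The scale is D♯ E F𝄪 G♯ A♯ B C♯.
F𝄪 up to B is a diminished fourth — 4 semitones.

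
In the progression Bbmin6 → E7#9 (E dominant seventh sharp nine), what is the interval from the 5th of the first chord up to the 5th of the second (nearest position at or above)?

Bbmin6 has F as its 5th, and E7#9 (E dominant seventh sharp nine) has B as its 5th.
F up to B is 6 semitones, a half step wider than a perfect fourth, so the interval is augmented.

augmented 4th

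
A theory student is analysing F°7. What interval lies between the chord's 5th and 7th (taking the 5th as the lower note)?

The chord tones of Fdim7 are F-Ab-Cb-Ebb.
5th = Cb; 7th = Ebb.
From Cb to Ebb: 3 semitones over a third = minor.

minor 3rd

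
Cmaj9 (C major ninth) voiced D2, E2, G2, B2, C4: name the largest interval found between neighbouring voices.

Adjacent intervals: D2→E2 = major second; E2→G2 = minor third; G2→B2 = major third; B2→C4 = minor ninth.
The largest is B2 to C4, a minor ninth (13 semitones).

minor 9th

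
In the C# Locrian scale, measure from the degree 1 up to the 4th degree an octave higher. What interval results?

The scale runs C# D E F# G A B.
Degree 1 = C#; 4th degree (up an octave) = F#.
C# up to F# spans 11 letter names and 17 semitones — a perfect eleventh.

perfect eleventh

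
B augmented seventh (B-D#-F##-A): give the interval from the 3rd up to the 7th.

3rd = D#; 7th = A.
D# up to A is 6 semitones, a half step narrower than a perfect fifth, so the interval is diminished.
That tritone between 3rd and 7th is what gives the dominant seventh its pull toward resolution.

d5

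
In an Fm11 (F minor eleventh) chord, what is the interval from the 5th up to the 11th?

m7

Fm11: F, A♭, C, E♭, G, B♭.
5th = C; 11th = B♭.
7 letter names make it a seventh; at 10 semitones (a half step narrower than major) the quality is minor.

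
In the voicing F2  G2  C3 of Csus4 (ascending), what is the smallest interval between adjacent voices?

major second

Adjacent intervals: F2→G2 = major second; G2→C3 = perfect fourth.
The smallest is F2 to G2, a major second (2 semitones).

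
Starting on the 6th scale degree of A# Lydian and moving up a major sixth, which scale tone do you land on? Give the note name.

The scale is A# B# C## D## E# F## G##.
The 6th scale degree is F##; a major sixth above that is D## — scale degree 4.

D##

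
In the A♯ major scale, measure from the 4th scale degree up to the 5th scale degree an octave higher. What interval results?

The scale runs A♯ B♯ C𝄪 D♯ E♯ F𝄪 G𝄪.
4th scale degree = D♯; degree 5 (up an octave) = E♯.
Counting 9 letters and 14 half steps from D♯ gives a major ninth.

major ninth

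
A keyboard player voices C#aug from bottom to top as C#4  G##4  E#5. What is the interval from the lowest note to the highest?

major tenth

The outer voices are C#4 and E#5.
C# up to E# spans 10 letter names and 16 semitones — a major tenth.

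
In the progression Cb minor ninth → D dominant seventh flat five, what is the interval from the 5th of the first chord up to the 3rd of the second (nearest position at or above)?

Cb minor ninth has Gb as its 5th, and D dominant seventh flat five has F# as its 3rd.
Gb up to F# is 12 semitones, a half step wider than a major seventh, so the interval is augmented.

augmented 7th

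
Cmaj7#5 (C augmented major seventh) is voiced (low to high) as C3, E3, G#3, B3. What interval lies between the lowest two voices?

Those voices are C3 and E3.
C up to E spans 3 letter names and 4 semitones — a major third.

major third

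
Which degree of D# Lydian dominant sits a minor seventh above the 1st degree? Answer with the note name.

C#

The scale is D# E# F## G## A# B# C#.
The 1st degree is D#; a minor seventh above that is C# — scale degree 7.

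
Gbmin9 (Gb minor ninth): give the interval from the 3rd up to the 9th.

major 7th

Gbmin9 is spelled Gb Bbb Db Fb Ab.
That puts Bbb below Ab.
Counting 7 letters and 11 half steps from Bbb gives a major seventh.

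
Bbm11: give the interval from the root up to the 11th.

perfect eleventh

Bbm11 is spelled Bb, Db, F, Ab, C, Eb.
That puts Bb below Eb.
Counting 11 letters and 17 half steps from Bb gives a perfect eleventh.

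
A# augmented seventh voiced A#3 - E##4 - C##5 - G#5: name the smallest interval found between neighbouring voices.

Adjacent intervals: A#3→E##4 = augmented fifth; E##4→C##5 = minor sixth; C##5→G#5 = diminished fifth.
The smallest is C##5 to G#5, a diminished fifth (6 semitones).

diminished 5th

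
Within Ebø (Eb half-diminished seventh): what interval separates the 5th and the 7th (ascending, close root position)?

major third

Ebm7b5 is spelled Eb-Gb-Bbb-Db.
The 5th is Bbb and the 7th is Db.
From Bbb to Db is 4 semitones, exactly the major third.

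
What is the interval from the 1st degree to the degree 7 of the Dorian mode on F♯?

minor 7th

The scale runs F♯ G♯ A B C♯ D♯ E.
The 1st degree is F♯ and the 7th degree is E.
F♯ up to E is 10 semitones, a half step narrower than a major seventh, so the interval is minor.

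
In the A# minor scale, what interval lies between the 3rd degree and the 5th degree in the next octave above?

major tenth

The scale runs A# B# C# D# E# F# G#.
That puts C# below E#.
C# up to E# spans 10 letter names and 16 semitones — a major tenth.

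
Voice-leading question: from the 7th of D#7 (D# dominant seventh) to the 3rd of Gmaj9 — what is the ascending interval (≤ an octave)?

The 7th of D#7 (D# dominant seventh) is C#; the 3rd of Gmaj9 is B.
C# up to B is 10 semitones, a half step narrower than a major seventh, so the interval is minor.

minor seventh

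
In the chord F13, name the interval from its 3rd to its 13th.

perfect eleventh

F13: F-A-C-Eb-G-D.
So we need the interval from A up to D.
From A to D is 17 semitones, exactly the perfect eleventh.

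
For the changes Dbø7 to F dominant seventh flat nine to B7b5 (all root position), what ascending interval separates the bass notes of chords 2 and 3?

The roots are F and B.
F up to B is 6 semitones, a half step wider than a perfect fourth, so the interval is augmented.

augmented fourth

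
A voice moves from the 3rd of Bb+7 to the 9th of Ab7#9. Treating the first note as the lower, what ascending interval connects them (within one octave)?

Bb+7 has D as its 3rd, and Ab7#9 has B as its 9th.
From D to B is 9 semitones, exactly the major sixth.

major sixth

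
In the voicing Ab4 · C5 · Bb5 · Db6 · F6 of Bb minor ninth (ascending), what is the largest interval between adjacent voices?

minor seventh

Adjacent intervals: Ab4→C5 = major third; C5→Bb5 = minor seventh; Bb5→Db6 = minor third; Db6→F6 = major third.
The largest is C5 to Bb5, a minor seventh (10 semitones).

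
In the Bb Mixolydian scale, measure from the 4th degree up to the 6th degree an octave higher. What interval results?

major tenth

Bb mixolydian: Bb C D Eb F G Ab.
So we need the interval from Eb up to G.
Eb up to G spans 10 letter names and 16 semitones — a major tenth.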